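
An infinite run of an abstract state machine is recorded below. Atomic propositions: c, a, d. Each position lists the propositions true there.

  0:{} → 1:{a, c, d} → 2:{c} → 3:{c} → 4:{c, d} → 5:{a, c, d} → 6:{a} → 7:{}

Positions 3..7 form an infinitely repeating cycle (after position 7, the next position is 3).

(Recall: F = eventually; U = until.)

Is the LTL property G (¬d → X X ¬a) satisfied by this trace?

Violated

¬d → X X ¬a must hold at every position from 0 onward. It fails at position 3, so G (¬d → X X ¬a) is false.
Positions where ¬d holds: 0, 2, 3, 6, 7.
Check X X ¬a at each: 0→ok, 2→ok, 3→fails, 6→ok, 7→ok.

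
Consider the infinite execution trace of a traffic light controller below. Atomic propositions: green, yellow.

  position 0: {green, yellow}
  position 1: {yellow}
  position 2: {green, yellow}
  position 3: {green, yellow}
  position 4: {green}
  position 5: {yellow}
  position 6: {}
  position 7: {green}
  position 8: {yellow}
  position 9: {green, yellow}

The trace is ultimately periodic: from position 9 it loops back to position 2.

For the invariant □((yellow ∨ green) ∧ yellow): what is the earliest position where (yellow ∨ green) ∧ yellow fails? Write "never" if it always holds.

Check (yellow ∨ green) ∧ yellow at each position in order: 0 ✓, 1 ✓, 2 ✓, 3 ✓.
At position 4 the labels are {green}, so (yellow ∨ green) ∧ yellow is false there. This is the first violation.

4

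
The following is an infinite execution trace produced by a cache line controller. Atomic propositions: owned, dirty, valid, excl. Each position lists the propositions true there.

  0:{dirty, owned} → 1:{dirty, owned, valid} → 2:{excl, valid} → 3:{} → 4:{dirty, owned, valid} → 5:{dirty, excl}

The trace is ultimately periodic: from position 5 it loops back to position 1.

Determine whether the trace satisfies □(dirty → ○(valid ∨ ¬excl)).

dirty → ○(valid ∨ ¬excl) must hold at every position from 0 onward. It fails at position 4, so □(dirty → ○(valid ∨ ¬excl)) is false.
Positions where dirty holds: 0, 1, 4, 5.
Check ○(valid ∨ ¬excl) at each: 0→ok, 1→ok, 4→fails, 5→ok.

Does not hold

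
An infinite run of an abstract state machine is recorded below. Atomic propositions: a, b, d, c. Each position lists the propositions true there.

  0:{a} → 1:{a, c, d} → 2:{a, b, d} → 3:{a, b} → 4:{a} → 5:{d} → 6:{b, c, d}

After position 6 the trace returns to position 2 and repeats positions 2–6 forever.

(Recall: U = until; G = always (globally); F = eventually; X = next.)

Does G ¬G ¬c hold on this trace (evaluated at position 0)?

Holds

¬G ¬c holds at every position 0..6, and those are all positions ever visited, so G ¬G ¬c holds.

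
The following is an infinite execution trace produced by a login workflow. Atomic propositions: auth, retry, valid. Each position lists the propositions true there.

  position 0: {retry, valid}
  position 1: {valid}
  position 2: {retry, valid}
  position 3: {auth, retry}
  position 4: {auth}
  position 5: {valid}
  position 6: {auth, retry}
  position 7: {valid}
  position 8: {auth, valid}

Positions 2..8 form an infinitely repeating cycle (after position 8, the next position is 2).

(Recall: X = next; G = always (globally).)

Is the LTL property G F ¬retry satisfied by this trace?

Yes

F ¬retry holds at every position 0..8, and those are all positions ever visited, so G F ¬retry holds.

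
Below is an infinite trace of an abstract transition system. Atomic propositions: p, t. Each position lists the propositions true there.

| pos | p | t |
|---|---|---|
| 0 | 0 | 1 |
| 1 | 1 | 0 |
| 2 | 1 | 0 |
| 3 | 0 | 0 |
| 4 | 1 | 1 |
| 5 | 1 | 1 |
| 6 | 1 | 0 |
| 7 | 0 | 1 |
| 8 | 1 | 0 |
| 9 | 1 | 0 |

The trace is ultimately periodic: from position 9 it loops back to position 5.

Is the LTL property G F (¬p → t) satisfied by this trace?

F (¬p → t) holds at every position 0..9, and those are all positions ever visited, so G F (¬p → t) holds.

Yes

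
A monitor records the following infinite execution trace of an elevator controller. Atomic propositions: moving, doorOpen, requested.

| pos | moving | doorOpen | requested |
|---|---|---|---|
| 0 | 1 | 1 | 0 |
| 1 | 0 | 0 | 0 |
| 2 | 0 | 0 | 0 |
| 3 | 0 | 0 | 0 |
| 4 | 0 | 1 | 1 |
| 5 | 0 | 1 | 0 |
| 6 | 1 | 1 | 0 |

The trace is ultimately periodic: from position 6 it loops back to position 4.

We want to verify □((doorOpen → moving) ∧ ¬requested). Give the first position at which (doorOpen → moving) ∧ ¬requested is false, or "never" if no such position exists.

4

Check (doorOpen → moving) ∧ ¬requested at each position in order: 0 ✓, 1 ✓, 2 ✓, 3 ✓.
At position 4 the labels are {doorOpen, requested}, so (doorOpen → moving) ∧ ¬requested is false there. This is the first violation.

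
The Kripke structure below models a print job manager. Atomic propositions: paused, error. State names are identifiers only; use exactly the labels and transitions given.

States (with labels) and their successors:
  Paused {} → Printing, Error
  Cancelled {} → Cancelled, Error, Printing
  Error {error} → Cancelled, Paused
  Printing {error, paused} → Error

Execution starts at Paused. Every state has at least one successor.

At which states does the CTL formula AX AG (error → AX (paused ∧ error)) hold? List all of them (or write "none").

States satisfying AG (error → AX (paused ∧ error)): ∅.
States satisfying AX AG (error → AX (paused ∧ error)): ∅.

none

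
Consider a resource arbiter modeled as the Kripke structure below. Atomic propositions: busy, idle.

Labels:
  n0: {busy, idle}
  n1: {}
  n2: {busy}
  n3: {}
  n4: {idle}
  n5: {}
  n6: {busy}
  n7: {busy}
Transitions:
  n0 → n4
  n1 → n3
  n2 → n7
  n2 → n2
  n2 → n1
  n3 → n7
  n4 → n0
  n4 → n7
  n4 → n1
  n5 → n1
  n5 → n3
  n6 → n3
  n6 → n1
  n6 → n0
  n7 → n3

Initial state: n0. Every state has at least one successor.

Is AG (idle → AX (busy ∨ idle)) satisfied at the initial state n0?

Does not hold

States satisfying idle → AX (busy ∨ idle): {n0, n1, n2, n3, n5, n6, n7}.
States satisfying AG (idle → AX (busy ∨ idle)): {n1, n2, n3, n5, n7}.
n4 is reachable from n0 and violates idle → AX (busy ∨ idle), so AG fails at n0.
n0 ∉ Sat(AG (idle → AX (busy ∨ idle))).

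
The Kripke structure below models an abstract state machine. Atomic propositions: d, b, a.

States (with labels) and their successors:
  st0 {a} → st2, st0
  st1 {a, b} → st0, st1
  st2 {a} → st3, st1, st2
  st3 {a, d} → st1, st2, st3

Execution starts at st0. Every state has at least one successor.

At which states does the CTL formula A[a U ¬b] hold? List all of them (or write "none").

States satisfying a: {st0, st1, st2, st3}.
States satisfying ¬b: {st0, st2, st3}.
States satisfying A[a U ¬b]: {st0, st2, st3}.

{st0, st2, st3}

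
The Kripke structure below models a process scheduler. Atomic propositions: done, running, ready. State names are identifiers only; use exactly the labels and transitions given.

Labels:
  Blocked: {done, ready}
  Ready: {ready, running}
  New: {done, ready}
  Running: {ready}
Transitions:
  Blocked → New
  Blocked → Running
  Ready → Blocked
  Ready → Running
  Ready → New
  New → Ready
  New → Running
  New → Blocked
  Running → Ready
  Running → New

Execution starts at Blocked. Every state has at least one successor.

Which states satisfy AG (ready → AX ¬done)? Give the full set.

States satisfying ready → AX ¬done: ∅.
States satisfying AG (ready → AX ¬done): ∅.

none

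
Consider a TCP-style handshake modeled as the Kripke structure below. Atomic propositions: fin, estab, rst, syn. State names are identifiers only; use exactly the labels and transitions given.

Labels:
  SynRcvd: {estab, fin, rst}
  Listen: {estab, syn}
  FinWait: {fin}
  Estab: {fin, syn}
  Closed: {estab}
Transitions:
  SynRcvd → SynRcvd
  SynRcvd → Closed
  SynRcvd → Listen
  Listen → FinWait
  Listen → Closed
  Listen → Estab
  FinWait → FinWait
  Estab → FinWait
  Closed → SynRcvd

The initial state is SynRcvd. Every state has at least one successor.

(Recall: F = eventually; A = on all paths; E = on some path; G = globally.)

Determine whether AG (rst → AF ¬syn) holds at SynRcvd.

States satisfying rst → AF ¬syn: {SynRcvd, Listen, FinWait, Estab, Closed}.
States satisfying AG (rst → AF ¬syn): {SynRcvd, Listen, FinWait, Estab, Closed}.
Every state reachable from SynRcvd satisfies rst → AF ¬syn.
SynRcvd ∈ Sat(AG (rst → AF ¬syn)).

Yes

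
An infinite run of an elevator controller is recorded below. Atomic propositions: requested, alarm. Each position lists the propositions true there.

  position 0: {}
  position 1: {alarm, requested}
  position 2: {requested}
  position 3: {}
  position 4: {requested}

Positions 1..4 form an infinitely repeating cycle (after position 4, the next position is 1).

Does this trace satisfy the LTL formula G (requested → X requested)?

requested → X requested must hold at every position from 0 onward. It fails at position 2, so G (requested → X requested) is false.
Positions where requested holds: 1, 2, 4.
Check X requested at each: 1→ok, 2→fails, 4→ok.

No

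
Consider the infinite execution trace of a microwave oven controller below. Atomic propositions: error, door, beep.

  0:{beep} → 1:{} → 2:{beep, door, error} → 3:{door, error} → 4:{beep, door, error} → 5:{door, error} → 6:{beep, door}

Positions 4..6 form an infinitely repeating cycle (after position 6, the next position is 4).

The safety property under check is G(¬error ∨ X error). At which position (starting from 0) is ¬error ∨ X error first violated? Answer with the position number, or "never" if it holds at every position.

Check ¬error ∨ X error at each position in order: 0 ✓, 1 ✓, 2 ✓, 3 ✓, 4 ✓.
At position 5 the labels are {door, error} and the next position 6 has {beep, door}, so ¬error ∨ X error is false there. This is the first violation.

5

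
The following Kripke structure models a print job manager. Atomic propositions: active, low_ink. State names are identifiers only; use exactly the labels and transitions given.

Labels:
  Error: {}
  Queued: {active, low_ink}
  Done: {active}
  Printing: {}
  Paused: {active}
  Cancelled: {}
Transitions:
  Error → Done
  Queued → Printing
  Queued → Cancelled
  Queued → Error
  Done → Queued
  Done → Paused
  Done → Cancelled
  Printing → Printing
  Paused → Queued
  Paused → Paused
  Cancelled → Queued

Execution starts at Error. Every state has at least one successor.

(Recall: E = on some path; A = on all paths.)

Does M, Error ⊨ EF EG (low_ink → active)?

Holds

States satisfying EG (low_ink → active): {Error, Queued, Done, Printing, Paused, Cancelled}.
States satisfying EF EG (low_ink → active): {Error, Queued, Done, Printing, Paused, Cancelled}.
Some path from Error reaches a state where EG (low_ink → active) holds.
Error ∈ Sat(EF EG (low_ink → active)).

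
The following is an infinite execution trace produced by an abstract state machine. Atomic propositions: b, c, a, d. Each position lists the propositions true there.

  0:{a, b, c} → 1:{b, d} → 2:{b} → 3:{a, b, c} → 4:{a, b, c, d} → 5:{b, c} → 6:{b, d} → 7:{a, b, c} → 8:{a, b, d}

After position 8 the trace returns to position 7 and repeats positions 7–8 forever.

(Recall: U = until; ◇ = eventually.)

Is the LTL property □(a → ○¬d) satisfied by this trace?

No

a → ○¬d must hold at every position from 0 onward. It fails at position 0, so □(a → ○¬d) is false.
Positions where a holds: 0, 3, 4, 7, 8.
Check ○¬d at each: 0→fails, 3→fails, 4→ok, 7→fails, 8→ok.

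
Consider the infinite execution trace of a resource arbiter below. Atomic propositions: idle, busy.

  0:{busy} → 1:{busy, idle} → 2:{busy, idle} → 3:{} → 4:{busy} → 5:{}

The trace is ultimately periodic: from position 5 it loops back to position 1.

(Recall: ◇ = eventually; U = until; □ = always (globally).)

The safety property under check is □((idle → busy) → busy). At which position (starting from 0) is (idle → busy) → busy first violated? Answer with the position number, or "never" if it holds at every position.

3

Check (idle → busy) → busy at each position in order: 0 ✓, 1 ✓, 2 ✓.
At position 3 the labels are {}, so (idle → busy) → busy is false there. This is the first violation.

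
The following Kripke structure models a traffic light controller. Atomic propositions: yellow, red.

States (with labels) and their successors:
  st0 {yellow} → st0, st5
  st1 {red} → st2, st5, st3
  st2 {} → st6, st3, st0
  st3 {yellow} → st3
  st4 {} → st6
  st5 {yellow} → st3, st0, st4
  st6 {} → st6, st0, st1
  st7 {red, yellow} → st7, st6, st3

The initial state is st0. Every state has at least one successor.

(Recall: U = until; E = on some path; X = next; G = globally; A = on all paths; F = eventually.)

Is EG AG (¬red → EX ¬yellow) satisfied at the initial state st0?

No

States satisfying AG (¬red → EX ¬yellow): ∅.
States satisfying EG AG (¬red → EX ¬yellow): ∅.
No suitable path/successor from st0 witnesses the formula.
st0 ∉ Sat(EG AG (¬red → EX ¬yellow)).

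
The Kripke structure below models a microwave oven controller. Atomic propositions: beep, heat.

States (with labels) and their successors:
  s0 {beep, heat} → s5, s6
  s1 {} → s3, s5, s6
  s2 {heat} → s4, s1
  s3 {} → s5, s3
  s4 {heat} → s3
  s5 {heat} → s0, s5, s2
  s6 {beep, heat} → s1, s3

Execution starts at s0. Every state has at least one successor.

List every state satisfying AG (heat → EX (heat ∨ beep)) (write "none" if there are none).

none

States satisfying heat → EX (heat ∨ beep): {s0, s1, s2, s3, s5}.
States satisfying AG (heat → EX (heat ∨ beep)): ∅.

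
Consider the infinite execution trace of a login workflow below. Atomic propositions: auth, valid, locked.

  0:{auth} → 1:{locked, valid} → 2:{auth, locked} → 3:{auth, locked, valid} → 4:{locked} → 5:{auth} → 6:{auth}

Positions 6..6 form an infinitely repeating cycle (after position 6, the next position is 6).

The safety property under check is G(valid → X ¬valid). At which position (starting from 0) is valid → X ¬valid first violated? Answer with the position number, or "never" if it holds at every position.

never

valid → X ¬valid holds at every position 0..6, and those are all the positions the trace ever visits, so the invariant G(valid → X ¬valid) is never violated.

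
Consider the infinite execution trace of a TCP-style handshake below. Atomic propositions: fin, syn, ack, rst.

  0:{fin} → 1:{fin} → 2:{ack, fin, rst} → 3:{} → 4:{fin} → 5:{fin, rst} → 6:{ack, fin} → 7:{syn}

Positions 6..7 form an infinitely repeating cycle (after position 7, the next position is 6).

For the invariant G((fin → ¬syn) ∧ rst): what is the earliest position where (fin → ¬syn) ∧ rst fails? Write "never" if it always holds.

At position 0 the labels are {fin}, so (fin → ¬syn) ∧ rst is false there. This is the first violation.

0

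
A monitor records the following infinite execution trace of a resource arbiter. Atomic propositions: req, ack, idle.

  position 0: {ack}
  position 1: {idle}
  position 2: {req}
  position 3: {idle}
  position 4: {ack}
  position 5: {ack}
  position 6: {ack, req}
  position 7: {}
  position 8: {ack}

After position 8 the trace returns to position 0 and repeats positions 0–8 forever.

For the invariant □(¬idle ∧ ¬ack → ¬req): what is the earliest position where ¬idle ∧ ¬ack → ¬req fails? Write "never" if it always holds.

Check ¬idle ∧ ¬ack → ¬req at each position in order: 0 ✓, 1 ✓.
At position 2 the labels are {req}, so ¬idle ∧ ¬ack → ¬req is false there. This is the first violation.

2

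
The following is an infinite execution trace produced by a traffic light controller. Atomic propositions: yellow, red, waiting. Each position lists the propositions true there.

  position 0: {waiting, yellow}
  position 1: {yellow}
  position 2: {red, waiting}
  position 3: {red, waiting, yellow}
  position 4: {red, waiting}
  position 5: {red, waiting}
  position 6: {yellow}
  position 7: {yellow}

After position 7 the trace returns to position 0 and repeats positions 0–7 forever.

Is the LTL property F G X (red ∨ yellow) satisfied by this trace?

Satisfied

G X (red ∨ yellow) holds at position 0, which is reachable from 0, so F G X (red ∨ yellow) holds.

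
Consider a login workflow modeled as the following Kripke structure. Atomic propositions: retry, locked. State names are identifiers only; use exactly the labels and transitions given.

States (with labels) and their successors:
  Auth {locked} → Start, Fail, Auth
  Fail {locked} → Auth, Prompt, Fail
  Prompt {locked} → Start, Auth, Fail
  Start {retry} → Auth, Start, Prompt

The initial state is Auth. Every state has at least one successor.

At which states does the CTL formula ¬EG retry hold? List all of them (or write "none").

States satisfying retry: {Start}.
States satisfying EG retry: {Start}.
States satisfying ¬EG retry: {Auth, Fail, Prompt}.

{Auth, Fail, Prompt}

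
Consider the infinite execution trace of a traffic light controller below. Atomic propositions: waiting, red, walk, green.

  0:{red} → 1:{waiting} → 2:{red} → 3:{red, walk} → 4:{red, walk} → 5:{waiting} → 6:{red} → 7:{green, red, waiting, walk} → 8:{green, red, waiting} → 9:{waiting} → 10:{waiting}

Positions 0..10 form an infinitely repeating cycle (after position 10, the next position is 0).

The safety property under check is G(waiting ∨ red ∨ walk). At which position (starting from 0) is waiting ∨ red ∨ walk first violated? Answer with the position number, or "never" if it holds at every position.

never

waiting ∨ red ∨ walk holds at every position 0..10, and those are all the positions the trace ever visits, so the invariant G(waiting ∨ red ∨ walk) is never violated.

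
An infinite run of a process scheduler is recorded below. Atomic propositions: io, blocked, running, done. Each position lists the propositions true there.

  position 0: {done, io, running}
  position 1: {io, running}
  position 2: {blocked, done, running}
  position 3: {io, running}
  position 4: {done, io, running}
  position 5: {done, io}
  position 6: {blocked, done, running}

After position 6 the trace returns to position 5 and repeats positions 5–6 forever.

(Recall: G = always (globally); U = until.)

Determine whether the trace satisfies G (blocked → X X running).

blocked → X X running holds at every position 0..6, and those are all positions ever visited, so G (blocked → X X running) holds.
Positions where blocked holds: 2, 6.
Check X X running at each: 2→ok, 6→ok.

Yes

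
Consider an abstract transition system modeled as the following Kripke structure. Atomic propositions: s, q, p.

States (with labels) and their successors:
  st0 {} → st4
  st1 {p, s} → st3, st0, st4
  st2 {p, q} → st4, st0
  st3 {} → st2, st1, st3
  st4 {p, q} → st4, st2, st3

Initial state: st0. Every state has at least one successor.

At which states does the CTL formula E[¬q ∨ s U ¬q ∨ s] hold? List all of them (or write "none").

{st0, st1, st3}

States satisfying ¬q ∨ s: {st0, st1, st3}.
States satisfying E[¬q ∨ s U ¬q ∨ s]: {st0, st1, st3}.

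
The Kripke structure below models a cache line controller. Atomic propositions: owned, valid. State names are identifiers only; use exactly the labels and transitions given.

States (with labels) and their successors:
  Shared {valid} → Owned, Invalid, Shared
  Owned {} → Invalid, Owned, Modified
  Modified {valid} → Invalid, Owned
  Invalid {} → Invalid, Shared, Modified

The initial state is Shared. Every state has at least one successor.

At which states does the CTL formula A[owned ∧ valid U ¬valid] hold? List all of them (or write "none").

States satisfying owned ∧ valid: ∅.
States satisfying ¬valid: {Owned, Invalid}.
States satisfying A[owned ∧ valid U ¬valid]: {Owned, Invalid}.

{Owned, Invalid}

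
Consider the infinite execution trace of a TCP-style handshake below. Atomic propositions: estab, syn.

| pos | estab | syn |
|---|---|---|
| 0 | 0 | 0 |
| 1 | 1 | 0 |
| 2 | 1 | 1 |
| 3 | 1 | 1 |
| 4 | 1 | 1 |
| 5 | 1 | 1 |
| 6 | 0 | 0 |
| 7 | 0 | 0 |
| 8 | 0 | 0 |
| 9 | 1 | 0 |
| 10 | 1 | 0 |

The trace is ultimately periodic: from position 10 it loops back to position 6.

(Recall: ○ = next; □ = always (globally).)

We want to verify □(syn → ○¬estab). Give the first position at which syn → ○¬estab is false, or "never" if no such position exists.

Check syn → ○¬estab at each position in order: 0 ✓, 1 ✓.
At position 2 the labels are {estab, syn} and the next position 3 has {estab, syn}, so syn → ○¬estab is false there. This is the first violation.

2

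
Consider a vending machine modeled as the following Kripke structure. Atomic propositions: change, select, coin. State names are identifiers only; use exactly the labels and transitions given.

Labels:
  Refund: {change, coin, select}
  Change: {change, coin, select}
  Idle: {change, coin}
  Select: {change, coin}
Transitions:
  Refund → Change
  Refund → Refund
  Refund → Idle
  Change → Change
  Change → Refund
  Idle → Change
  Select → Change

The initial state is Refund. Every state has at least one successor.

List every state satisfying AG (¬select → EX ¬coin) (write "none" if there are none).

States satisfying ¬select → EX ¬coin: {Refund, Change}.
States satisfying AG (¬select → EX ¬coin): ∅.

none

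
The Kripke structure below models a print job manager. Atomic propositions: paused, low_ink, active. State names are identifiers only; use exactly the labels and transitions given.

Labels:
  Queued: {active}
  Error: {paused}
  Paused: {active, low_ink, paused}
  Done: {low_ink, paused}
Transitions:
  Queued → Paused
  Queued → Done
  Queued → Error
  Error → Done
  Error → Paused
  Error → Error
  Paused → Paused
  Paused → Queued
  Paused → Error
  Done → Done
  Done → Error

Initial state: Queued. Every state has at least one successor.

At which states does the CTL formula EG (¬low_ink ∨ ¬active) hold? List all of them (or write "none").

{Queued, Error, Done}

States satisfying ¬low_ink ∨ ¬active: {Queued, Error, Done}.
States satisfying EG (¬low_ink ∨ ¬active): {Queued, Error, Done}.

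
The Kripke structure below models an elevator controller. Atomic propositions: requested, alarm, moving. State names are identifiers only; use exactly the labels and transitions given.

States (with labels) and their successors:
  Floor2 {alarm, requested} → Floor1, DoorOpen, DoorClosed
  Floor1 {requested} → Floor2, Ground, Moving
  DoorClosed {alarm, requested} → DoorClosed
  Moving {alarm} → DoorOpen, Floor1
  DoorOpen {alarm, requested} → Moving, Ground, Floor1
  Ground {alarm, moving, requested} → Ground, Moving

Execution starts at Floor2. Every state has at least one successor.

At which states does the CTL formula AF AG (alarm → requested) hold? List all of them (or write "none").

{DoorClosed}

States satisfying AG (alarm → requested): {DoorClosed}.
States satisfying AF AG (alarm → requested): {DoorClosed}.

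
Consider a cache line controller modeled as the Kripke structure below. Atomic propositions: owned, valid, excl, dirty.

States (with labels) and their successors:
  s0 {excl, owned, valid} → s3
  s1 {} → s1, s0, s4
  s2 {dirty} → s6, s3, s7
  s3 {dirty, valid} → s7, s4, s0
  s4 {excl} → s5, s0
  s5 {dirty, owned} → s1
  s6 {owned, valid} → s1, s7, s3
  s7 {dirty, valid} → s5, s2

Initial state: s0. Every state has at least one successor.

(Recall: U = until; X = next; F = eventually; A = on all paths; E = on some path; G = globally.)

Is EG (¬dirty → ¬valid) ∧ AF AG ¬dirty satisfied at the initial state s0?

States satisfying ¬dirty → ¬valid: {s1, s2, s3, s4, s5, s7}.
States satisfying EG (¬dirty → ¬valid): {s1, s2, s3, s4, s5, s7}.
States satisfying AG ¬dirty: ∅.
States satisfying AF AG ¬dirty: ∅.
States satisfying EG (¬dirty → ¬valid) ∧ AF AG ¬dirty: ∅.
s0 ∉ Sat(EG (¬dirty → ¬valid) ∧ AF AG ¬dirty).

Violated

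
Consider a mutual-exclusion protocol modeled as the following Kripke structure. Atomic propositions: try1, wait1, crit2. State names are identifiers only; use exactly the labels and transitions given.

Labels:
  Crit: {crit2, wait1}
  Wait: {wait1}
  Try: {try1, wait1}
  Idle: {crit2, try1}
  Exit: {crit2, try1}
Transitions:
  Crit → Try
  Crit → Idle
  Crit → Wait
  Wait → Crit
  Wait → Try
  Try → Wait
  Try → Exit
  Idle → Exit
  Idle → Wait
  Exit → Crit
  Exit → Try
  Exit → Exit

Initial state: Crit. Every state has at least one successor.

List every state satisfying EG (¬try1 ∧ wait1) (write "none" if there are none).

{Crit, Wait}

States satisfying ¬try1 ∧ wait1: {Crit, Wait}.
States satisfying EG (¬try1 ∧ wait1): {Crit, Wait}.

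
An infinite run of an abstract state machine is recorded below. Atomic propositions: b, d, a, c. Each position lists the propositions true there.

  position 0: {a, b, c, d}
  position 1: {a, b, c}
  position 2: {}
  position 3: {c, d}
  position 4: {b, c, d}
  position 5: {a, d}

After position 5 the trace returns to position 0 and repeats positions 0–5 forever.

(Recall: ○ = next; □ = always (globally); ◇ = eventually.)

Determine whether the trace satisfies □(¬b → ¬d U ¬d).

No

¬b → ¬d U ¬d must hold at every position from 0 onward. It fails at position 3, so □(¬b → ¬d U ¬d) is false.
Positions where ¬b holds: 2, 3, 5.
Check ¬d U ¬d at each: 2→ok, 3→fails, 5→fails.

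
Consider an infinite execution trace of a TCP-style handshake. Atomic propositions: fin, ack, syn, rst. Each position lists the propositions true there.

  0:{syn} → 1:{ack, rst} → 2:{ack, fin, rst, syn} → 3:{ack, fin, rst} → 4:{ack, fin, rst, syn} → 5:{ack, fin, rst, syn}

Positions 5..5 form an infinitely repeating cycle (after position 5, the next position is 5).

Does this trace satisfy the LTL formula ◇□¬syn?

Violated

□¬syn is false at every position 0..5, so it never becomes true and ◇□¬syn fails.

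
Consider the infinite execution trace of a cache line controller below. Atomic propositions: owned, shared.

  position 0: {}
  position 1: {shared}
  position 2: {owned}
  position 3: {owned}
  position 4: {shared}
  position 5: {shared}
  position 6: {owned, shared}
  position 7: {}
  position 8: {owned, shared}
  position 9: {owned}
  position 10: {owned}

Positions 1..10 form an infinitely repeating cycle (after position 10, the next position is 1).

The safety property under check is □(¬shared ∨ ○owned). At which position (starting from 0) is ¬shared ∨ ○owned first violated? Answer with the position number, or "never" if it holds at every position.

4

Check ¬shared ∨ ○owned at each position in order: 0 ✓, 1 ✓, 2 ✓, 3 ✓.
At position 4 the labels are {shared} and the next position 5 has {shared}, so ¬shared ∨ ○owned is false there. This is the first violation.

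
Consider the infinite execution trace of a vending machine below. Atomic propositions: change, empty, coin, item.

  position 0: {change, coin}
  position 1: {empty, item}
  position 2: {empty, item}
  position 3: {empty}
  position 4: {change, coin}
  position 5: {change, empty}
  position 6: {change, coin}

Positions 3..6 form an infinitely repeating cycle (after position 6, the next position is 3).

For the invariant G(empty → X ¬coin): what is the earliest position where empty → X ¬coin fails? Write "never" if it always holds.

3

Check empty → X ¬coin at each position in order: 0 ✓, 1 ✓, 2 ✓.
At position 3 the labels are {empty} and the next position 4 has {change, coin}, so empty → X ¬coin is false there. This is the first violation.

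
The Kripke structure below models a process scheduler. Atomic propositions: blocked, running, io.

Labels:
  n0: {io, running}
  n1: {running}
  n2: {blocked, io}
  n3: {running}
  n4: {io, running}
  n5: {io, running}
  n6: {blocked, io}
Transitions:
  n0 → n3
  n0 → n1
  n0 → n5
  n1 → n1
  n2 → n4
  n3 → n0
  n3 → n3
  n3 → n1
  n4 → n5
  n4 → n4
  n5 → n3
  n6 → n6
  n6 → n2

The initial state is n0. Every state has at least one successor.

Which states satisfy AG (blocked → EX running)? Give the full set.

States satisfying blocked → EX running: {n0, n1, n2, n3, n4, n5}.
States satisfying AG (blocked → EX running): {n0, n1, n2, n3, n4, n5}.

{n0, n1, n2, n3, n4, n5}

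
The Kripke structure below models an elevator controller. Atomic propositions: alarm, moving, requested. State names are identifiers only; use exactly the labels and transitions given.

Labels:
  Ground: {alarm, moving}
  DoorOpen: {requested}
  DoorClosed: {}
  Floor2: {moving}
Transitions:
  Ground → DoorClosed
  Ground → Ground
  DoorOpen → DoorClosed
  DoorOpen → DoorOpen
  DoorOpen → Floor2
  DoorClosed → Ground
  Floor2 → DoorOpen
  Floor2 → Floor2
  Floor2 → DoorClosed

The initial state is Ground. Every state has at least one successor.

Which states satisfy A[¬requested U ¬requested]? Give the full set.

{Ground, DoorClosed, Floor2}

States satisfying ¬requested: {Ground, DoorClosed, Floor2}.
States satisfying A[¬requested U ¬requested]: {Ground, DoorClosed, Floor2}.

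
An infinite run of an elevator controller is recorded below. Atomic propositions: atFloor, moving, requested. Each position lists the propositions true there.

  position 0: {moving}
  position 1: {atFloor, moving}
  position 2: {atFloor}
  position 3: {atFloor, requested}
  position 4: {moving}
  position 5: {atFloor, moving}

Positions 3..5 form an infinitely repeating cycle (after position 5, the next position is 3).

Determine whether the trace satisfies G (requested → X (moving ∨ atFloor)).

Holds

requested → X (moving ∨ atFloor) holds at every position 0..5, and those are all positions ever visited, so G (requested → X (moving ∨ atFloor)) holds.
Positions where requested holds: 3.
Check X (moving ∨ atFloor) at each: 3→ok.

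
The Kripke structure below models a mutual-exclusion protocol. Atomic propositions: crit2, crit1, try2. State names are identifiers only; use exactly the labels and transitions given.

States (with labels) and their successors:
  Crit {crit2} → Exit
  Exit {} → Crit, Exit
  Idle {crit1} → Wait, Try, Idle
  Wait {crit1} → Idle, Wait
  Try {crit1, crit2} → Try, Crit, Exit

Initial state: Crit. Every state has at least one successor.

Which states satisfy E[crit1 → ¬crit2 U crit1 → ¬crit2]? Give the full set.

States satisfying crit1 → ¬crit2: {Crit, Exit, Idle, Wait}.
States satisfying E[crit1 → ¬crit2 U crit1 → ¬crit2]: {Crit, Exit, Idle, Wait}.

{Crit, Exit, Idle, Wait}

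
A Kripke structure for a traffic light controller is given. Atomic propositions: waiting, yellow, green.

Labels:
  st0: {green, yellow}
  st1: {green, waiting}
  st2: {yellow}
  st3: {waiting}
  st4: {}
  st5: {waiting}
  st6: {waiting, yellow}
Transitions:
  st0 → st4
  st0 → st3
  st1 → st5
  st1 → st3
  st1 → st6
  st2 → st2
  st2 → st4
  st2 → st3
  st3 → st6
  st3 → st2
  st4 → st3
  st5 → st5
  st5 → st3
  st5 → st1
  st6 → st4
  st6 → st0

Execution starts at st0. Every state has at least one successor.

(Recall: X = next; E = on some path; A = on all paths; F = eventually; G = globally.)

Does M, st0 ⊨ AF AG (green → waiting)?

Does not hold

States satisfying AG (green → waiting): ∅.
States satisfying AF AG (green → waiting): ∅.
There is a path from st0 along which AG (green → waiting) never holds.
st0 ∉ Sat(AF AG (green → waiting)).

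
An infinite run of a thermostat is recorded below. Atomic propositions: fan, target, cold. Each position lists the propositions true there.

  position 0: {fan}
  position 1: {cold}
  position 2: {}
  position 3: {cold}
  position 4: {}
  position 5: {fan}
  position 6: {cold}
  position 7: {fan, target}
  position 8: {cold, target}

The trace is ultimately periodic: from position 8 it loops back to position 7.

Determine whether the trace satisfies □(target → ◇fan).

Holds

target → ◇fan holds at every position 0..8, and those are all positions ever visited, so □(target → ◇fan) holds.
Positions where target holds: 7, 8.
Check ◇fan at each: 7→ok, 8→ok.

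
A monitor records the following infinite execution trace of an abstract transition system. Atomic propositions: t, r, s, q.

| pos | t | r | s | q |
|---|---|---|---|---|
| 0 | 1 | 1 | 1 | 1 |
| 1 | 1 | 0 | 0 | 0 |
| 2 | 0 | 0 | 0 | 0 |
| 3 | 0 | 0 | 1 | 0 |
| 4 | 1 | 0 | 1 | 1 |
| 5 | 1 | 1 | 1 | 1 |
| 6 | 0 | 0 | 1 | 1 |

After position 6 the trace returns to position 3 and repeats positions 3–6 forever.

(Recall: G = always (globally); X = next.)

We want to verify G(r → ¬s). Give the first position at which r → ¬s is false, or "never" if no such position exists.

At position 0 the labels are {q, r, s, t}, so r → ¬s is false there. This is the first violation.

0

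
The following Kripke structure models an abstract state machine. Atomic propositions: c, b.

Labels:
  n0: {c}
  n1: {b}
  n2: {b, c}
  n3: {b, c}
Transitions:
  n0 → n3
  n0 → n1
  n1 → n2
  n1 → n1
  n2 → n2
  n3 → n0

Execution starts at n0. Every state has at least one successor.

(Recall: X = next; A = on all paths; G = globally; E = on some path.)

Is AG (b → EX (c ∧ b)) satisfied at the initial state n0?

Does not hold

States satisfying b → EX (c ∧ b): {n0, n1, n2}.
States satisfying AG (b → EX (c ∧ b)): {n1, n2}.
n3 is reachable from n0 and violates b → EX (c ∧ b), so AG fails at n0.
n0 ∉ Sat(AG (b → EX (c ∧ b))).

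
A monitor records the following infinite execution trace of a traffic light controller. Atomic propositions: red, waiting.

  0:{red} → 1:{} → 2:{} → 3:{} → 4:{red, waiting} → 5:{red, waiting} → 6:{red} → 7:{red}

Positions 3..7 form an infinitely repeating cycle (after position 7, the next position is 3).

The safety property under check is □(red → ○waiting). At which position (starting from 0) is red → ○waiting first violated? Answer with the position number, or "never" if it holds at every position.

0

At position 0 the labels are {red} and the next position 1 has {}, so red → ○waiting is false there. This is the first violation.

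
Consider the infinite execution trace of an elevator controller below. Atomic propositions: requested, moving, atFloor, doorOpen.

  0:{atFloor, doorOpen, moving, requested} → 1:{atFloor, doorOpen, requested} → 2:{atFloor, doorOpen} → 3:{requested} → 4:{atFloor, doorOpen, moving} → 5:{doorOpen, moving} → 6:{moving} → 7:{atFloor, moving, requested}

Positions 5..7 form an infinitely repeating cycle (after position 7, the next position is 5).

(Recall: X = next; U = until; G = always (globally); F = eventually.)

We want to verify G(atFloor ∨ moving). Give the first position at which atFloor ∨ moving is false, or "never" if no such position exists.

3

Check atFloor ∨ moving at each position in order: 0 ✓, 1 ✓, 2 ✓.
At position 3 the labels are {requested}, so atFloor ∨ moving is false there. This is the first violation.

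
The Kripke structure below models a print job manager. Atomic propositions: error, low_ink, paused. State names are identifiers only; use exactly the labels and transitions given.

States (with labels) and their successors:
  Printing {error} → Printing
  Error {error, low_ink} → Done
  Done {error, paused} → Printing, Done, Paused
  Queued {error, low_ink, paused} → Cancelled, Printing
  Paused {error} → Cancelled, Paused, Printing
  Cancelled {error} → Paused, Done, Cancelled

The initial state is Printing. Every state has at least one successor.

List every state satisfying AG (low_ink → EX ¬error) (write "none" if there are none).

{Printing, Done, Paused, Cancelled}

States satisfying low_ink → EX ¬error: {Printing, Done, Paused, Cancelled}.
States satisfying AG (low_ink → EX ¬error): {Printing, Done, Paused, Cancelled}.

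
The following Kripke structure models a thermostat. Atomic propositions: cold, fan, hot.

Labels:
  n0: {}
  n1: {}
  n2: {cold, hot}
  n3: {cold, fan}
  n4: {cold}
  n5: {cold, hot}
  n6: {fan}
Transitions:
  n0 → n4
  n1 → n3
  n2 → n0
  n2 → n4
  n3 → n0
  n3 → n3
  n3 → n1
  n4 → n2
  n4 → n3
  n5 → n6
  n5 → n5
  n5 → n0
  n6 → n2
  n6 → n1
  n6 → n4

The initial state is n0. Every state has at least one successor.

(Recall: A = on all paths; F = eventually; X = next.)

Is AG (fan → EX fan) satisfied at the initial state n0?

Holds

States satisfying fan → EX fan: {n0, n1, n2, n3, n4, n5}.
States satisfying AG (fan → EX fan): {n0, n1, n2, n3, n4}.
Every state reachable from n0 satisfies fan → EX fan.
n0 ∈ Sat(AG (fan → EX fan)).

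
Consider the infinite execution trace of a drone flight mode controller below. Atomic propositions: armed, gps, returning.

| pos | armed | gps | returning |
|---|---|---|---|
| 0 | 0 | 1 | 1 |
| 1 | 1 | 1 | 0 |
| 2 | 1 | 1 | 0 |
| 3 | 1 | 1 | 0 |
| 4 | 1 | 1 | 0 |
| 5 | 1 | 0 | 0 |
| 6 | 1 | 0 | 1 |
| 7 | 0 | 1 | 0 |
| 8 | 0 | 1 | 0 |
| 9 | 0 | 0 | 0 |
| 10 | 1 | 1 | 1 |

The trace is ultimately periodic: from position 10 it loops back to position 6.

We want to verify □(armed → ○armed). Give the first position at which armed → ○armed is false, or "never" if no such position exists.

Check armed → ○armed at each position in order: 0 ✓, 1 ✓, 2 ✓, 3 ✓, 4 ✓, 5 ✓.
At position 6 the labels are {armed, returning} and the next position 7 has {gps}, so armed → ○armed is false there. This is the first violation.

6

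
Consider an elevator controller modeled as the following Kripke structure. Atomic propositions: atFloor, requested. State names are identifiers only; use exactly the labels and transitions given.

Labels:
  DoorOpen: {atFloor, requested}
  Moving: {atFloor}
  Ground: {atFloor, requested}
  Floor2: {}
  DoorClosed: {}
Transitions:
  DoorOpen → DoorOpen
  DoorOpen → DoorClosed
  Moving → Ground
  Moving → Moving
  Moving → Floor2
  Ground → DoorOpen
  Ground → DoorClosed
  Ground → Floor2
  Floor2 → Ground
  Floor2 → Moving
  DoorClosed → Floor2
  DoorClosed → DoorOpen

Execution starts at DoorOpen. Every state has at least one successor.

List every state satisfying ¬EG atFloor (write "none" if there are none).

{Floor2, DoorClosed}

States satisfying atFloor: {DoorOpen, Moving, Ground}.
States satisfying EG atFloor: {DoorOpen, Moving, Ground}.
States satisfying ¬EG atFloor: {Floor2, DoorClosed}.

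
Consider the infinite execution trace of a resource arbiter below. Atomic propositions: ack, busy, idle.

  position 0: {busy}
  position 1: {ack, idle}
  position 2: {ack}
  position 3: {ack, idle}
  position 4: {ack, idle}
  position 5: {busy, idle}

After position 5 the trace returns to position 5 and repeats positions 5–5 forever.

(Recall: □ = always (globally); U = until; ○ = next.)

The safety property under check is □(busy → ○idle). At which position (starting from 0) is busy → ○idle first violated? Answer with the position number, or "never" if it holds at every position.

never

busy → ○idle holds at every position 0..5, and those are all the positions the trace ever visits, so the invariant □(busy → ○idle) is never violated.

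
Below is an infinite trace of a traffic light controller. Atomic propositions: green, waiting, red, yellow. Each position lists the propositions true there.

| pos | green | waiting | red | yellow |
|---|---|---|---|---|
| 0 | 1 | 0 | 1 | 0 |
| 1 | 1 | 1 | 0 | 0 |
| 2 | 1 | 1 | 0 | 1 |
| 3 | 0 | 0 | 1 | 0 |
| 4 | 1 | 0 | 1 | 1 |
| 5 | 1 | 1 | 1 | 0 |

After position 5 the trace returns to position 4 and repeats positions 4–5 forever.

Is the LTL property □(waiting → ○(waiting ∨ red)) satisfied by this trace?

waiting → ○(waiting ∨ red) holds at every position 0..5, and those are all positions ever visited, so □(waiting → ○(waiting ∨ red)) holds.
Positions where waiting holds: 1, 2, 5.
Check ○(waiting ∨ red) at each: 1→ok, 2→ok, 5→ok.

Holds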